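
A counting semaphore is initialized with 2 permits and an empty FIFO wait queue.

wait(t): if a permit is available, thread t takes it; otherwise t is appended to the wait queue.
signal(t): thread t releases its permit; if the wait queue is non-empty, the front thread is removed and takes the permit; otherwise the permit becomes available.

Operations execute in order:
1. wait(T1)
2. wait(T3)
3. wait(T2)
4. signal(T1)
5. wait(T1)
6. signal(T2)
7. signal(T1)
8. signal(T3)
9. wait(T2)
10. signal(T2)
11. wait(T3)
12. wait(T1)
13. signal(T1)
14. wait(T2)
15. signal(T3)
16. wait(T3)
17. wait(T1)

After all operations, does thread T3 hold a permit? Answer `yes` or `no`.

Step 1: wait(T1) -> count=1 queue=[] holders={T1}
Step 2: wait(T3) -> count=0 queue=[] holders={T1,T3}
Step 3: wait(T2) -> count=0 queue=[T2] holders={T1,T3}
Step 4: signal(T1) -> count=0 queue=[] holders={T2,T3}
Step 5: wait(T1) -> count=0 queue=[T1] holders={T2,T3}
Step 6: signal(T2) -> count=0 queue=[] holders={T1,T3}
Step 7: signal(T1) -> count=1 queue=[] holders={T3}
Step 8: signal(T3) -> count=2 queue=[] holders={none}
Step 9: wait(T2) -> count=1 queue=[] holders={T2}
Step 10: signal(T2) -> count=2 queue=[] holders={none}
Step 11: wait(T3) -> count=1 queue=[] holders={T3}
Step 12: wait(T1) -> count=0 queue=[] holders={T1,T3}
Step 13: signal(T1) -> count=1 queue=[] holders={T3}
Step 14: wait(T2) -> count=0 queue=[] holders={T2,T3}
Step 15: signal(T3) -> count=1 queue=[] holders={T2}
Step 16: wait(T3) -> count=0 queue=[] holders={T2,T3}
Step 17: wait(T1) -> count=0 queue=[T1] holders={T2,T3}
Final holders: {T2,T3} -> T3 in holders

Answer: yes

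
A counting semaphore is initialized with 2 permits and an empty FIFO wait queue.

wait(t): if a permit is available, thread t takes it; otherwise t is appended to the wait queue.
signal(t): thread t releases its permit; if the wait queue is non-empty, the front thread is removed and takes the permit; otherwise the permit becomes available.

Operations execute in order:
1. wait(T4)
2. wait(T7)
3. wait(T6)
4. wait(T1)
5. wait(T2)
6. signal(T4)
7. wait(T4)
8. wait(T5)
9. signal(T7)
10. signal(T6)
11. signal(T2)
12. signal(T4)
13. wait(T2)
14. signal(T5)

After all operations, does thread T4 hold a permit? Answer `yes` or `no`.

Step 1: wait(T4) -> count=1 queue=[] holders={T4}
Step 2: wait(T7) -> count=0 queue=[] holders={T4,T7}
Step 3: wait(T6) -> count=0 queue=[T6] holders={T4,T7}
Step 4: wait(T1) -> count=0 queue=[T6,T1] holders={T4,T7}
Step 5: wait(T2) -> count=0 queue=[T6,T1,T2] holders={T4,T7}
Step 6: signal(T4) -> count=0 queue=[T1,T2] holders={T6,T7}
Step 7: wait(T4) -> count=0 queue=[T1,T2,T4] holders={T6,T7}
Step 8: wait(T5) -> count=0 queue=[T1,T2,T4,T5] holders={T6,T7}
Step 9: signal(T7) -> count=0 queue=[T2,T4,T5] holders={T1,T6}
Step 10: signal(T6) -> count=0 queue=[T4,T5] holders={T1,T2}
Step 11: signal(T2) -> count=0 queue=[T5] holders={T1,T4}
Step 12: signal(T4) -> count=0 queue=[] holders={T1,T5}
Step 13: wait(T2) -> count=0 queue=[T2] holders={T1,T5}
Step 14: signal(T5) -> count=0 queue=[] holders={T1,T2}
Final holders: {T1,T2} -> T4 not in holders

Answer: no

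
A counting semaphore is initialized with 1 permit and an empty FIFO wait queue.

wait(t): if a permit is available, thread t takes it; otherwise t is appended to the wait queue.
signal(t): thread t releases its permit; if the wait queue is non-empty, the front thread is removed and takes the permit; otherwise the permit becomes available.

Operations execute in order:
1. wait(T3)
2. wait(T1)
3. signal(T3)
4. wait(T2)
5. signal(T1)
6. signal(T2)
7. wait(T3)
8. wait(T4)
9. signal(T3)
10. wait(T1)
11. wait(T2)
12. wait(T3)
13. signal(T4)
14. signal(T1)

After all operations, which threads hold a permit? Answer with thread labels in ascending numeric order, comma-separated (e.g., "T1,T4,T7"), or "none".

Step 1: wait(T3) -> count=0 queue=[] holders={T3}
Step 2: wait(T1) -> count=0 queue=[T1] holders={T3}
Step 3: signal(T3) -> count=0 queue=[] holders={T1}
Step 4: wait(T2) -> count=0 queue=[T2] holders={T1}
Step 5: signal(T1) -> count=0 queue=[] holders={T2}
Step 6: signal(T2) -> count=1 queue=[] holders={none}
Step 7: wait(T3) -> count=0 queue=[] holders={T3}
Step 8: wait(T4) -> count=0 queue=[T4] holders={T3}
Step 9: signal(T3) -> count=0 queue=[] holders={T4}
Step 10: wait(T1) -> count=0 queue=[T1] holders={T4}
Step 11: wait(T2) -> count=0 queue=[T1,T2] holders={T4}
Step 12: wait(T3) -> count=0 queue=[T1,T2,T3] holders={T4}
Step 13: signal(T4) -> count=0 queue=[T2,T3] holders={T1}
Step 14: signal(T1) -> count=0 queue=[T3] holders={T2}
Final holders: T2

Answer: T2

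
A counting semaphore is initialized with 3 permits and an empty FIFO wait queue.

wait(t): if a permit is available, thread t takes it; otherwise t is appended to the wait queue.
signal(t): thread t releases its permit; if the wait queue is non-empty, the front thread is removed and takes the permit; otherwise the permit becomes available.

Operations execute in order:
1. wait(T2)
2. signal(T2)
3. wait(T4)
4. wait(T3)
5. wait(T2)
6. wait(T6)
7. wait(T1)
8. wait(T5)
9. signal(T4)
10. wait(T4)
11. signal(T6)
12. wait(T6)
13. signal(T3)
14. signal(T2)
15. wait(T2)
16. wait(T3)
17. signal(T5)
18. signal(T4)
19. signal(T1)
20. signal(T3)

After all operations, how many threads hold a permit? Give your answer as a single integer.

Step 1: wait(T2) -> count=2 queue=[] holders={T2}
Step 2: signal(T2) -> count=3 queue=[] holders={none}
Step 3: wait(T4) -> count=2 queue=[] holders={T4}
Step 4: wait(T3) -> count=1 queue=[] holders={T3,T4}
Step 5: wait(T2) -> count=0 queue=[] holders={T2,T3,T4}
Step 6: wait(T6) -> count=0 queue=[T6] holders={T2,T3,T4}
Step 7: wait(T1) -> count=0 queue=[T6,T1] holders={T2,T3,T4}
Step 8: wait(T5) -> count=0 queue=[T6,T1,T5] holders={T2,T3,T4}
Step 9: signal(T4) -> count=0 queue=[T1,T5] holders={T2,T3,T6}
Step 10: wait(T4) -> count=0 queue=[T1,T5,T4] holders={T2,T3,T6}
Step 11: signal(T6) -> count=0 queue=[T5,T4] holders={T1,T2,T3}
Step 12: wait(T6) -> count=0 queue=[T5,T4,T6] holders={T1,T2,T3}
Step 13: signal(T3) -> count=0 queue=[T4,T6] holders={T1,T2,T5}
Step 14: signal(T2) -> count=0 queue=[T6] holders={T1,T4,T5}
Step 15: wait(T2) -> count=0 queue=[T6,T2] holders={T1,T4,T5}
Step 16: wait(T3) -> count=0 queue=[T6,T2,T3] holders={T1,T4,T5}
Step 17: signal(T5) -> count=0 queue=[T2,T3] holders={T1,T4,T6}
Step 18: signal(T4) -> count=0 queue=[T3] holders={T1,T2,T6}
Step 19: signal(T1) -> count=0 queue=[] holders={T2,T3,T6}
Step 20: signal(T3) -> count=1 queue=[] holders={T2,T6}
Final holders: {T2,T6} -> 2 thread(s)

Answer: 2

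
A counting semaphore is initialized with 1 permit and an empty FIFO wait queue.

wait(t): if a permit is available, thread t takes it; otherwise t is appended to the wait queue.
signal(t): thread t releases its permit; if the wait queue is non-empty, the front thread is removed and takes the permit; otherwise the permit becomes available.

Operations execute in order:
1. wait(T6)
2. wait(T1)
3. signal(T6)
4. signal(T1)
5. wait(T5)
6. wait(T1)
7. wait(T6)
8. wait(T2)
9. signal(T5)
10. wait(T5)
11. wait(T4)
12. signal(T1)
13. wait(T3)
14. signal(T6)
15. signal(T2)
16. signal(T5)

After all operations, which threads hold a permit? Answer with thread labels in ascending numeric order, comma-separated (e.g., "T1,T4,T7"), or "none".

Answer: T4

Derivation:
Step 1: wait(T6) -> count=0 queue=[] holders={T6}
Step 2: wait(T1) -> count=0 queue=[T1] holders={T6}
Step 3: signal(T6) -> count=0 queue=[] holders={T1}
Step 4: signal(T1) -> count=1 queue=[] holders={none}
Step 5: wait(T5) -> count=0 queue=[] holders={T5}
Step 6: wait(T1) -> count=0 queue=[T1] holders={T5}
Step 7: wait(T6) -> count=0 queue=[T1,T6] holders={T5}
Step 8: wait(T2) -> count=0 queue=[T1,T6,T2] holders={T5}
Step 9: signal(T5) -> count=0 queue=[T6,T2] holders={T1}
Step 10: wait(T5) -> count=0 queue=[T6,T2,T5] holders={T1}
Step 11: wait(T4) -> count=0 queue=[T6,T2,T5,T4] holders={T1}
Step 12: signal(T1) -> count=0 queue=[T2,T5,T4] holders={T6}
Step 13: wait(T3) -> count=0 queue=[T2,T5,T4,T3] holders={T6}
Step 14: signal(T6) -> count=0 queue=[T5,T4,T3] holders={T2}
Step 15: signal(T2) -> count=0 queue=[T4,T3] holders={T5}
Step 16: signal(T5) -> count=0 queue=[T3] holders={T4}
Final holders: T4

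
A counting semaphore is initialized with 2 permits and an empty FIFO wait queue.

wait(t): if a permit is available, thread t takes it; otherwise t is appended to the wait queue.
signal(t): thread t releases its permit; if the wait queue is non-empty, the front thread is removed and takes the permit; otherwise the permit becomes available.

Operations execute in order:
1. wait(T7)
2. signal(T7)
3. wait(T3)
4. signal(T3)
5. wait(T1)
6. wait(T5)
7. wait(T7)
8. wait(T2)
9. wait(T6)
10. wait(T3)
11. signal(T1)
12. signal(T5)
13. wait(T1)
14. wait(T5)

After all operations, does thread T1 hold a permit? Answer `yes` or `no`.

Step 1: wait(T7) -> count=1 queue=[] holders={T7}
Step 2: signal(T7) -> count=2 queue=[] holders={none}
Step 3: wait(T3) -> count=1 queue=[] holders={T3}
Step 4: signal(T3) -> count=2 queue=[] holders={none}
Step 5: wait(T1) -> count=1 queue=[] holders={T1}
Step 6: wait(T5) -> count=0 queue=[] holders={T1,T5}
Step 7: wait(T7) -> count=0 queue=[T7] holders={T1,T5}
Step 8: wait(T2) -> count=0 queue=[T7,T2] holders={T1,T5}
Step 9: wait(T6) -> count=0 queue=[T7,T2,T6] holders={T1,T5}
Step 10: wait(T3) -> count=0 queue=[T7,T2,T6,T3] holders={T1,T5}
Step 11: signal(T1) -> count=0 queue=[T2,T6,T3] holders={T5,T7}
Step 12: signal(T5) -> count=0 queue=[T6,T3] holders={T2,T7}
Step 13: wait(T1) -> count=0 queue=[T6,T3,T1] holders={T2,T7}
Step 14: wait(T5) -> count=0 queue=[T6,T3,T1,T5] holders={T2,T7}
Final holders: {T2,T7} -> T1 not in holders

Answer: no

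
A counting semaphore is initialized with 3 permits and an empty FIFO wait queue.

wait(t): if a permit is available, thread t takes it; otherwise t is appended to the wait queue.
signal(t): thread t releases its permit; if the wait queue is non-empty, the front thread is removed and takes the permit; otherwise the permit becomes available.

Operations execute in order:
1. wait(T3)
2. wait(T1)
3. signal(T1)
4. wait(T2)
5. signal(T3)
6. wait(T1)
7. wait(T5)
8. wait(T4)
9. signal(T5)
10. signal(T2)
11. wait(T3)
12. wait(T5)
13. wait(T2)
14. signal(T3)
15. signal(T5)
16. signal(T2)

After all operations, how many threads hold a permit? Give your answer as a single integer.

Step 1: wait(T3) -> count=2 queue=[] holders={T3}
Step 2: wait(T1) -> count=1 queue=[] holders={T1,T3}
Step 3: signal(T1) -> count=2 queue=[] holders={T3}
Step 4: wait(T2) -> count=1 queue=[] holders={T2,T3}
Step 5: signal(T3) -> count=2 queue=[] holders={T2}
Step 6: wait(T1) -> count=1 queue=[] holders={T1,T2}
Step 7: wait(T5) -> count=0 queue=[] holders={T1,T2,T5}
Step 8: wait(T4) -> count=0 queue=[T4] holders={T1,T2,T5}
Step 9: signal(T5) -> count=0 queue=[] holders={T1,T2,T4}
Step 10: signal(T2) -> count=1 queue=[] holders={T1,T4}
Step 11: wait(T3) -> count=0 queue=[] holders={T1,T3,T4}
Step 12: wait(T5) -> count=0 queue=[T5] holders={T1,T3,T4}
Step 13: wait(T2) -> count=0 queue=[T5,T2] holders={T1,T3,T4}
Step 14: signal(T3) -> count=0 queue=[T2] holders={T1,T4,T5}
Step 15: signal(T5) -> count=0 queue=[] holders={T1,T2,T4}
Step 16: signal(T2) -> count=1 queue=[] holders={T1,T4}
Final holders: {T1,T4} -> 2 thread(s)

Answer: 2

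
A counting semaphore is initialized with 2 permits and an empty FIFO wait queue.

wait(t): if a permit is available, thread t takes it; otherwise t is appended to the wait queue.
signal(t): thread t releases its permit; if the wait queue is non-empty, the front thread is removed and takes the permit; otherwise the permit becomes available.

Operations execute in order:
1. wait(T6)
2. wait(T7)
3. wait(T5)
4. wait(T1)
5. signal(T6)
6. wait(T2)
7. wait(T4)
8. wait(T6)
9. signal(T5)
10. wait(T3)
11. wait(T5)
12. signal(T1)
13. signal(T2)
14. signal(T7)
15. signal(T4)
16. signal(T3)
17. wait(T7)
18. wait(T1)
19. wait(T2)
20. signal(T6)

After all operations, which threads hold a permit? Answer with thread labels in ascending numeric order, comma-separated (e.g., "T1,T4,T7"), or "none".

Step 1: wait(T6) -> count=1 queue=[] holders={T6}
Step 2: wait(T7) -> count=0 queue=[] holders={T6,T7}
Step 3: wait(T5) -> count=0 queue=[T5] holders={T6,T7}
Step 4: wait(T1) -> count=0 queue=[T5,T1] holders={T6,T7}
Step 5: signal(T6) -> count=0 queue=[T1] holders={T5,T7}
Step 6: wait(T2) -> count=0 queue=[T1,T2] holders={T5,T7}
Step 7: wait(T4) -> count=0 queue=[T1,T2,T4] holders={T5,T7}
Step 8: wait(T6) -> count=0 queue=[T1,T2,T4,T6] holders={T5,T7}
Step 9: signal(T5) -> count=0 queue=[T2,T4,T6] holders={T1,T7}
Step 10: wait(T3) -> count=0 queue=[T2,T4,T6,T3] holders={T1,T7}
Step 11: wait(T5) -> count=0 queue=[T2,T4,T6,T3,T5] holders={T1,T7}
Step 12: signal(T1) -> count=0 queue=[T4,T6,T3,T5] holders={T2,T7}
Step 13: signal(T2) -> count=0 queue=[T6,T3,T5] holders={T4,T7}
Step 14: signal(T7) -> count=0 queue=[T3,T5] holders={T4,T6}
Step 15: signal(T4) -> count=0 queue=[T5] holders={T3,T6}
Step 16: signal(T3) -> count=0 queue=[] holders={T5,T6}
Step 17: wait(T7) -> count=0 queue=[T7] holders={T5,T6}
Step 18: wait(T1) -> count=0 queue=[T7,T1] holders={T5,T6}
Step 19: wait(T2) -> count=0 queue=[T7,T1,T2] holders={T5,T6}
Step 20: signal(T6) -> count=0 queue=[T1,T2] holders={T5,T7}
Final holders: T5,T7

Answer: T5,T7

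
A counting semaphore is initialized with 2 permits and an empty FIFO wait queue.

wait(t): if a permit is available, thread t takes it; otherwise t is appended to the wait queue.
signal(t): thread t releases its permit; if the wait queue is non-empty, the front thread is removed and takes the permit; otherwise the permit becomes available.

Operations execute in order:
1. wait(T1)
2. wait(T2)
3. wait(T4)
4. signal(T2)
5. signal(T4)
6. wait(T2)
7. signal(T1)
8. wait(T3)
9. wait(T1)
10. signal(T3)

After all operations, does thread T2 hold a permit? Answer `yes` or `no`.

Step 1: wait(T1) -> count=1 queue=[] holders={T1}
Step 2: wait(T2) -> count=0 queue=[] holders={T1,T2}
Step 3: wait(T4) -> count=0 queue=[T4] holders={T1,T2}
Step 4: signal(T2) -> count=0 queue=[] holders={T1,T4}
Step 5: signal(T4) -> count=1 queue=[] holders={T1}
Step 6: wait(T2) -> count=0 queue=[] holders={T1,T2}
Step 7: signal(T1) -> count=1 queue=[] holders={T2}
Step 8: wait(T3) -> count=0 queue=[] holders={T2,T3}
Step 9: wait(T1) -> count=0 queue=[T1] holders={T2,T3}
Step 10: signal(T3) -> count=0 queue=[] holders={T1,T2}
Final holders: {T1,T2} -> T2 in holders

Answer: yes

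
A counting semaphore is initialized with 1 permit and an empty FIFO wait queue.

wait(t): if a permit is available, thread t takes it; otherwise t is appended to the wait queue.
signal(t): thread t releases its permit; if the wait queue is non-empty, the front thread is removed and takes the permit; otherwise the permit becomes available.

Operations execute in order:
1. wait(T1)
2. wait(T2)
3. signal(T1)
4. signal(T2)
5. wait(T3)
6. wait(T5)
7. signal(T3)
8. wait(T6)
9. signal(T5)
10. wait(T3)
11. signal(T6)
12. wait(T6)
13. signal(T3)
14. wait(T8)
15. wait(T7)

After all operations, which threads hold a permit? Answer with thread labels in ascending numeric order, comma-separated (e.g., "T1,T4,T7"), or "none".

Answer: T6

Derivation:
Step 1: wait(T1) -> count=0 queue=[] holders={T1}
Step 2: wait(T2) -> count=0 queue=[T2] holders={T1}
Step 3: signal(T1) -> count=0 queue=[] holders={T2}
Step 4: signal(T2) -> count=1 queue=[] holders={none}
Step 5: wait(T3) -> count=0 queue=[] holders={T3}
Step 6: wait(T5) -> count=0 queue=[T5] holders={T3}
Step 7: signal(T3) -> count=0 queue=[] holders={T5}
Step 8: wait(T6) -> count=0 queue=[T6] holders={T5}
Step 9: signal(T5) -> count=0 queue=[] holders={T6}
Step 10: wait(T3) -> count=0 queue=[T3] holders={T6}
Step 11: signal(T6) -> count=0 queue=[] holders={T3}
Step 12: wait(T6) -> count=0 queue=[T6] holders={T3}
Step 13: signal(T3) -> count=0 queue=[] holders={T6}
Step 14: wait(T8) -> count=0 queue=[T8] holders={T6}
Step 15: wait(T7) -> count=0 queue=[T8,T7] holders={T6}
Final holders: T6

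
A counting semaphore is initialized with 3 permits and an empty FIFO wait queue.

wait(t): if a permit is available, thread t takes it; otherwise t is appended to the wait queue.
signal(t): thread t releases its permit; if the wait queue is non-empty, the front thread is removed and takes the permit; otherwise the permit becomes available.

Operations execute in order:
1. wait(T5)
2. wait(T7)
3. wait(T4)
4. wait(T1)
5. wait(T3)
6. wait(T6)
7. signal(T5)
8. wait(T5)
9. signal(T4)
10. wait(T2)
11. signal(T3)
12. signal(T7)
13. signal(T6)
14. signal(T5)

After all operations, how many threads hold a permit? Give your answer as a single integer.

Answer: 2

Derivation:
Step 1: wait(T5) -> count=2 queue=[] holders={T5}
Step 2: wait(T7) -> count=1 queue=[] holders={T5,T7}
Step 3: wait(T4) -> count=0 queue=[] holders={T4,T5,T7}
Step 4: wait(T1) -> count=0 queue=[T1] holders={T4,T5,T7}
Step 5: wait(T3) -> count=0 queue=[T1,T3] holders={T4,T5,T7}
Step 6: wait(T6) -> count=0 queue=[T1,T3,T6] holders={T4,T5,T7}
Step 7: signal(T5) -> count=0 queue=[T3,T6] holders={T1,T4,T7}
Step 8: wait(T5) -> count=0 queue=[T3,T6,T5] holders={T1,T4,T7}
Step 9: signal(T4) -> count=0 queue=[T6,T5] holders={T1,T3,T7}
Step 10: wait(T2) -> count=0 queue=[T6,T5,T2] holders={T1,T3,T7}
Step 11: signal(T3) -> count=0 queue=[T5,T2] holders={T1,T6,T7}
Step 12: signal(T7) -> count=0 queue=[T2] holders={T1,T5,T6}
Step 13: signal(T6) -> count=0 queue=[] holders={T1,T2,T5}
Step 14: signal(T5) -> count=1 queue=[] holders={T1,T2}
Final holders: {T1,T2} -> 2 thread(s)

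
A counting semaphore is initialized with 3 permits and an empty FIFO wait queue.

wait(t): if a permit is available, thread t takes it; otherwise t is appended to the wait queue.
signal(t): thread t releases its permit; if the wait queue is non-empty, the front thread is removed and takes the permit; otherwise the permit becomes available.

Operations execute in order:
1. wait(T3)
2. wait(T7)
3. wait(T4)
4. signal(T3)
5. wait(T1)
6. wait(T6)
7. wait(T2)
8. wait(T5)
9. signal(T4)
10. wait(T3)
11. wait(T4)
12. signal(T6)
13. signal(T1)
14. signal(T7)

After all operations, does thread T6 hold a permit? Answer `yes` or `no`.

Step 1: wait(T3) -> count=2 queue=[] holders={T3}
Step 2: wait(T7) -> count=1 queue=[] holders={T3,T7}
Step 3: wait(T4) -> count=0 queue=[] holders={T3,T4,T7}
Step 4: signal(T3) -> count=1 queue=[] holders={T4,T7}
Step 5: wait(T1) -> count=0 queue=[] holders={T1,T4,T7}
Step 6: wait(T6) -> count=0 queue=[T6] holders={T1,T4,T7}
Step 7: wait(T2) -> count=0 queue=[T6,T2] holders={T1,T4,T7}
Step 8: wait(T5) -> count=0 queue=[T6,T2,T5] holders={T1,T4,T7}
Step 9: signal(T4) -> count=0 queue=[T2,T5] holders={T1,T6,T7}
Step 10: wait(T3) -> count=0 queue=[T2,T5,T3] holders={T1,T6,T7}
Step 11: wait(T4) -> count=0 queue=[T2,T5,T3,T4] holders={T1,T6,T7}
Step 12: signal(T6) -> count=0 queue=[T5,T3,T4] holders={T1,T2,T7}
Step 13: signal(T1) -> count=0 queue=[T3,T4] holders={T2,T5,T7}
Step 14: signal(T7) -> count=0 queue=[T4] holders={T2,T3,T5}
Final holders: {T2,T3,T5} -> T6 not in holders

Answer: no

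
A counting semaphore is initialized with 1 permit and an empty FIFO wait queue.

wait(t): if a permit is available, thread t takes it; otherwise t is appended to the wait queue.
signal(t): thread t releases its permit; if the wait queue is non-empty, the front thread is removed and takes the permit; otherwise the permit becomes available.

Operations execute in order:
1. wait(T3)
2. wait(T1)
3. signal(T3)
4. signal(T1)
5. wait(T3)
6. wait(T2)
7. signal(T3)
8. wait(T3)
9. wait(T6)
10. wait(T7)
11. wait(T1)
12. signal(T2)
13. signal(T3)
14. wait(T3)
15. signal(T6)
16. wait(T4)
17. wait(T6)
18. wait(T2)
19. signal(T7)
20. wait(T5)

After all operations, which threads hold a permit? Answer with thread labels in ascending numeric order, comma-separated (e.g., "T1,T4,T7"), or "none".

Step 1: wait(T3) -> count=0 queue=[] holders={T3}
Step 2: wait(T1) -> count=0 queue=[T1] holders={T3}
Step 3: signal(T3) -> count=0 queue=[] holders={T1}
Step 4: signal(T1) -> count=1 queue=[] holders={none}
Step 5: wait(T3) -> count=0 queue=[] holders={T3}
Step 6: wait(T2) -> count=0 queue=[T2] holders={T3}
Step 7: signal(T3) -> count=0 queue=[] holders={T2}
Step 8: wait(T3) -> count=0 queue=[T3] holders={T2}
Step 9: wait(T6) -> count=0 queue=[T3,T6] holders={T2}
Step 10: wait(T7) -> count=0 queue=[T3,T6,T7] holders={T2}
Step 11: wait(T1) -> count=0 queue=[T3,T6,T7,T1] holders={T2}
Step 12: signal(T2) -> count=0 queue=[T6,T7,T1] holders={T3}
Step 13: signal(T3) -> count=0 queue=[T7,T1] holders={T6}
Step 14: wait(T3) -> count=0 queue=[T7,T1,T3] holders={T6}
Step 15: signal(T6) -> count=0 queue=[T1,T3] holders={T7}
Step 16: wait(T4) -> count=0 queue=[T1,T3,T4] holders={T7}
Step 17: wait(T6) -> count=0 queue=[T1,T3,T4,T6] holders={T7}
Step 18: wait(T2) -> count=0 queue=[T1,T3,T4,T6,T2] holders={T7}
Step 19: signal(T7) -> count=0 queue=[T3,T4,T6,T2] holders={T1}
Step 20: wait(T5) -> count=0 queue=[T3,T4,T6,T2,T5] holders={T1}
Final holders: T1

Answer: T1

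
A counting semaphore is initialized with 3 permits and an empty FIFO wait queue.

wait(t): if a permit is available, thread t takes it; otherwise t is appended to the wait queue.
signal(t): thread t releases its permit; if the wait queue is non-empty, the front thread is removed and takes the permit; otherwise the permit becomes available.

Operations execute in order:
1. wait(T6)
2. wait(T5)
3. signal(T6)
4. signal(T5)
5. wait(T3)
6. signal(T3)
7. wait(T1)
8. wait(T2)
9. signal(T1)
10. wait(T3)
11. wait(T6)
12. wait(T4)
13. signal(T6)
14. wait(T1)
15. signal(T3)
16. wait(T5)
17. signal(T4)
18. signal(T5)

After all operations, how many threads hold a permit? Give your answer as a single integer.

Step 1: wait(T6) -> count=2 queue=[] holders={T6}
Step 2: wait(T5) -> count=1 queue=[] holders={T5,T6}
Step 3: signal(T6) -> count=2 queue=[] holders={T5}
Step 4: signal(T5) -> count=3 queue=[] holders={none}
Step 5: wait(T3) -> count=2 queue=[] holders={T3}
Step 6: signal(T3) -> count=3 queue=[] holders={none}
Step 7: wait(T1) -> count=2 queue=[] holders={T1}
Step 8: wait(T2) -> count=1 queue=[] holders={T1,T2}
Step 9: signal(T1) -> count=2 queue=[] holders={T2}
Step 10: wait(T3) -> count=1 queue=[] holders={T2,T3}
Step 11: wait(T6) -> count=0 queue=[] holders={T2,T3,T6}
Step 12: wait(T4) -> count=0 queue=[T4] holders={T2,T3,T6}
Step 13: signal(T6) -> count=0 queue=[] holders={T2,T3,T4}
Step 14: wait(T1) -> count=0 queue=[T1] holders={T2,T3,T4}
Step 15: signal(T3) -> count=0 queue=[] holders={T1,T2,T4}
Step 16: wait(T5) -> count=0 queue=[T5] holders={T1,T2,T4}
Step 17: signal(T4) -> count=0 queue=[] holders={T1,T2,T5}
Step 18: signal(T5) -> count=1 queue=[] holders={T1,T2}
Final holders: {T1,T2} -> 2 thread(s)

Answer: 2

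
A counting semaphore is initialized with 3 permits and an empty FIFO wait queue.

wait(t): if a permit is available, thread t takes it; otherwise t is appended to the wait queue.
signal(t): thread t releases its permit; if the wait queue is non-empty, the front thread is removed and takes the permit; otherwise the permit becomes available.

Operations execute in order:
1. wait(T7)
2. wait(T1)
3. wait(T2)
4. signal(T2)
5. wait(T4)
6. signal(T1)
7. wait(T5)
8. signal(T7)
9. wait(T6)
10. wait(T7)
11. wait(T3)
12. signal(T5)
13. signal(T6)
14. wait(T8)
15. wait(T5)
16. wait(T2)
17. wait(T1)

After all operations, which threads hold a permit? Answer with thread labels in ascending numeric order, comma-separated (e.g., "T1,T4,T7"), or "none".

Step 1: wait(T7) -> count=2 queue=[] holders={T7}
Step 2: wait(T1) -> count=1 queue=[] holders={T1,T7}
Step 3: wait(T2) -> count=0 queue=[] holders={T1,T2,T7}
Step 4: signal(T2) -> count=1 queue=[] holders={T1,T7}
Step 5: wait(T4) -> count=0 queue=[] holders={T1,T4,T7}
Step 6: signal(T1) -> count=1 queue=[] holders={T4,T7}
Step 7: wait(T5) -> count=0 queue=[] holders={T4,T5,T7}
Step 8: signal(T7) -> count=1 queue=[] holders={T4,T5}
Step 9: wait(T6) -> count=0 queue=[] holders={T4,T5,T6}
Step 10: wait(T7) -> count=0 queue=[T7] holders={T4,T5,T6}
Step 11: wait(T3) -> count=0 queue=[T7,T3] holders={T4,T5,T6}
Step 12: signal(T5) -> count=0 queue=[T3] holders={T4,T6,T7}
Step 13: signal(T6) -> count=0 queue=[] holders={T3,T4,T7}
Step 14: wait(T8) -> count=0 queue=[T8] holders={T3,T4,T7}
Step 15: wait(T5) -> count=0 queue=[T8,T5] holders={T3,T4,T7}
Step 16: wait(T2) -> count=0 queue=[T8,T5,T2] holders={T3,T4,T7}
Step 17: wait(T1) -> count=0 queue=[T8,T5,T2,T1] holders={T3,T4,T7}
Final holders: T3,T4,T7

Answer: T3,T4,T7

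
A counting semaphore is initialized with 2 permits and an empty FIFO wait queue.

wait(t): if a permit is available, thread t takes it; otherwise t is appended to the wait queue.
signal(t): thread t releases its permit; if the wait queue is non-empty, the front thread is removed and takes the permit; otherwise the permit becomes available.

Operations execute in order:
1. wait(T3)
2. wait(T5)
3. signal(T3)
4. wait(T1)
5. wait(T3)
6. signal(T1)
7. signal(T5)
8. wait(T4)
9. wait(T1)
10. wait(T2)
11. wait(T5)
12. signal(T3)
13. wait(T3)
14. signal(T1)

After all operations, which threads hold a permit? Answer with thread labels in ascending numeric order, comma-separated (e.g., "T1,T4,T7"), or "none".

Answer: T2,T4

Derivation:
Step 1: wait(T3) -> count=1 queue=[] holders={T3}
Step 2: wait(T5) -> count=0 queue=[] holders={T3,T5}
Step 3: signal(T3) -> count=1 queue=[] holders={T5}
Step 4: wait(T1) -> count=0 queue=[] holders={T1,T5}
Step 5: wait(T3) -> count=0 queue=[T3] holders={T1,T5}
Step 6: signal(T1) -> count=0 queue=[] holders={T3,T5}
Step 7: signal(T5) -> count=1 queue=[] holders={T3}
Step 8: wait(T4) -> count=0 queue=[] holders={T3,T4}
Step 9: wait(T1) -> count=0 queue=[T1] holders={T3,T4}
Step 10: wait(T2) -> count=0 queue=[T1,T2] holders={T3,T4}
Step 11: wait(T5) -> count=0 queue=[T1,T2,T5] holders={T3,T4}
Step 12: signal(T3) -> count=0 queue=[T2,T5] holders={T1,T4}
Step 13: wait(T3) -> count=0 queue=[T2,T5,T3] holders={T1,T4}
Step 14: signal(T1) -> count=0 queue=[T5,T3] holders={T2,T4}
Final holders: T2,T4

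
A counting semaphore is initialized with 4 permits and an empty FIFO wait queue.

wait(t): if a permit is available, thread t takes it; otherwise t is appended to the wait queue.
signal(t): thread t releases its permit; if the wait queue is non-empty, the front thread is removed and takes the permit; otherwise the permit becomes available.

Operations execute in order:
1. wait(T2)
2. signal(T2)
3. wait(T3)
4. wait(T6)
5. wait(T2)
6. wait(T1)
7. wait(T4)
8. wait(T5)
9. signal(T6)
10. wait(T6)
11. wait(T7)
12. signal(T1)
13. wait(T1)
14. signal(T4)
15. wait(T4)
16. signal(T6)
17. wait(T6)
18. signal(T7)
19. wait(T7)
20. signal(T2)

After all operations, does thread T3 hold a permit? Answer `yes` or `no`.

Answer: yes

Derivation:
Step 1: wait(T2) -> count=3 queue=[] holders={T2}
Step 2: signal(T2) -> count=4 queue=[] holders={none}
Step 3: wait(T3) -> count=3 queue=[] holders={T3}
Step 4: wait(T6) -> count=2 queue=[] holders={T3,T6}
Step 5: wait(T2) -> count=1 queue=[] holders={T2,T3,T6}
Step 6: wait(T1) -> count=0 queue=[] holders={T1,T2,T3,T6}
Step 7: wait(T4) -> count=0 queue=[T4] holders={T1,T2,T3,T6}
Step 8: wait(T5) -> count=0 queue=[T4,T5] holders={T1,T2,T3,T6}
Step 9: signal(T6) -> count=0 queue=[T5] holders={T1,T2,T3,T4}
Step 10: wait(T6) -> count=0 queue=[T5,T6] holders={T1,T2,T3,T4}
Step 11: wait(T7) -> count=0 queue=[T5,T6,T7] holders={T1,T2,T3,T4}
Step 12: signal(T1) -> count=0 queue=[T6,T7] holders={T2,T3,T4,T5}
Step 13: wait(T1) -> count=0 queue=[T6,T7,T1] holders={T2,T3,T4,T5}
Step 14: signal(T4) -> count=0 queue=[T7,T1] holders={T2,T3,T5,T6}
Step 15: wait(T4) -> count=0 queue=[T7,T1,T4] holders={T2,T3,T5,T6}
Step 16: signal(T6) -> count=0 queue=[T1,T4] holders={T2,T3,T5,T7}
Step 17: wait(T6) -> count=0 queue=[T1,T4,T6] holders={T2,T3,T5,T7}
Step 18: signal(T7) -> count=0 queue=[T4,T6] holders={T1,T2,T3,T5}
Step 19: wait(T7) -> count=0 queue=[T4,T6,T7] holders={T1,T2,T3,T5}
Step 20: signal(T2) -> count=0 queue=[T6,T7] holders={T1,T3,T4,T5}
Final holders: {T1,T3,T4,T5} -> T3 in holders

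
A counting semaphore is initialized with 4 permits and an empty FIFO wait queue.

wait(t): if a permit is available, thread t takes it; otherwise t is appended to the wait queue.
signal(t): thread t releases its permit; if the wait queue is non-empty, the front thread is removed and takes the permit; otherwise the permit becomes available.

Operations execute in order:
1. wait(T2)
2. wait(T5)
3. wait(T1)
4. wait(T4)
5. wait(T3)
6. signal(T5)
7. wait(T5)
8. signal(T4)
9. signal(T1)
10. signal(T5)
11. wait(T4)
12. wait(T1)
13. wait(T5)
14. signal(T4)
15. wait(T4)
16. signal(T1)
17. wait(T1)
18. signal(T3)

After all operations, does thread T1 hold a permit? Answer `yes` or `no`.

Answer: yes

Derivation:
Step 1: wait(T2) -> count=3 queue=[] holders={T2}
Step 2: wait(T5) -> count=2 queue=[] holders={T2,T5}
Step 3: wait(T1) -> count=1 queue=[] holders={T1,T2,T5}
Step 4: wait(T4) -> count=0 queue=[] holders={T1,T2,T4,T5}
Step 5: wait(T3) -> count=0 queue=[T3] holders={T1,T2,T4,T5}
Step 6: signal(T5) -> count=0 queue=[] holders={T1,T2,T3,T4}
Step 7: wait(T5) -> count=0 queue=[T5] holders={T1,T2,T3,T4}
Step 8: signal(T4) -> count=0 queue=[] holders={T1,T2,T3,T5}
Step 9: signal(T1) -> count=1 queue=[] holders={T2,T3,T5}
Step 10: signal(T5) -> count=2 queue=[] holders={T2,T3}
Step 11: wait(T4) -> count=1 queue=[] holders={T2,T3,T4}
Step 12: wait(T1) -> count=0 queue=[] holders={T1,T2,T3,T4}
Step 13: wait(T5) -> count=0 queue=[T5] holders={T1,T2,T3,T4}
Step 14: signal(T4) -> count=0 queue=[] holders={T1,T2,T3,T5}
Step 15: wait(T4) -> count=0 queue=[T4] holders={T1,T2,T3,T5}
Step 16: signal(T1) -> count=0 queue=[] holders={T2,T3,T4,T5}
Step 17: wait(T1) -> count=0 queue=[T1] holders={T2,T3,T4,T5}
Step 18: signal(T3) -> count=0 queue=[] holders={T1,T2,T4,T5}
Final holders: {T1,T2,T4,T5} -> T1 in holders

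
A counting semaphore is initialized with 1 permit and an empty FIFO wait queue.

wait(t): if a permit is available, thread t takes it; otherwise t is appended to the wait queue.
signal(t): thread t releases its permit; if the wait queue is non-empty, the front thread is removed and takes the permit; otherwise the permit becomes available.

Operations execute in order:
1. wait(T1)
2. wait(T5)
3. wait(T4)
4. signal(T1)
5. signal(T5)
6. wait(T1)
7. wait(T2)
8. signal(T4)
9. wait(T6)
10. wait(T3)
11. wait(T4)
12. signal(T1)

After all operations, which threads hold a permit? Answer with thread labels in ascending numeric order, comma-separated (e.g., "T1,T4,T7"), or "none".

Step 1: wait(T1) -> count=0 queue=[] holders={T1}
Step 2: wait(T5) -> count=0 queue=[T5] holders={T1}
Step 3: wait(T4) -> count=0 queue=[T5,T4] holders={T1}
Step 4: signal(T1) -> count=0 queue=[T4] holders={T5}
Step 5: signal(T5) -> count=0 queue=[] holders={T4}
Step 6: wait(T1) -> count=0 queue=[T1] holders={T4}
Step 7: wait(T2) -> count=0 queue=[T1,T2] holders={T4}
Step 8: signal(T4) -> count=0 queue=[T2] holders={T1}
Step 9: wait(T6) -> count=0 queue=[T2,T6] holders={T1}
Step 10: wait(T3) -> count=0 queue=[T2,T6,T3] holders={T1}
Step 11: wait(T4) -> count=0 queue=[T2,T6,T3,T4] holders={T1}
Step 12: signal(T1) -> count=0 queue=[T6,T3,T4] holders={T2}
Final holders: T2

Answer: T2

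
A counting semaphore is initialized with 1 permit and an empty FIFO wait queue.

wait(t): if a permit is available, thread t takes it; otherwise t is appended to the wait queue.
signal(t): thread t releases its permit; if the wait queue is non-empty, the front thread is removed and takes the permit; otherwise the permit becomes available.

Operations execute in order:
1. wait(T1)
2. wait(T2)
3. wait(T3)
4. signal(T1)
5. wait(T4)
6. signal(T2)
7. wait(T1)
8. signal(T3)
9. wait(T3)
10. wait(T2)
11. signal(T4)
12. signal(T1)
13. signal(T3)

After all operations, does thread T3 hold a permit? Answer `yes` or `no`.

Step 1: wait(T1) -> count=0 queue=[] holders={T1}
Step 2: wait(T2) -> count=0 queue=[T2] holders={T1}
Step 3: wait(T3) -> count=0 queue=[T2,T3] holders={T1}
Step 4: signal(T1) -> count=0 queue=[T3] holders={T2}
Step 5: wait(T4) -> count=0 queue=[T3,T4] holders={T2}
Step 6: signal(T2) -> count=0 queue=[T4] holders={T3}
Step 7: wait(T1) -> count=0 queue=[T4,T1] holders={T3}
Step 8: signal(T3) -> count=0 queue=[T1] holders={T4}
Step 9: wait(T3) -> count=0 queue=[T1,T3] holders={T4}
Step 10: wait(T2) -> count=0 queue=[T1,T3,T2] holders={T4}
Step 11: signal(T4) -> count=0 queue=[T3,T2] holders={T1}
Step 12: signal(T1) -> count=0 queue=[T2] holders={T3}
Step 13: signal(T3) -> count=0 queue=[] holders={T2}
Final holders: {T2} -> T3 not in holders

Answer: no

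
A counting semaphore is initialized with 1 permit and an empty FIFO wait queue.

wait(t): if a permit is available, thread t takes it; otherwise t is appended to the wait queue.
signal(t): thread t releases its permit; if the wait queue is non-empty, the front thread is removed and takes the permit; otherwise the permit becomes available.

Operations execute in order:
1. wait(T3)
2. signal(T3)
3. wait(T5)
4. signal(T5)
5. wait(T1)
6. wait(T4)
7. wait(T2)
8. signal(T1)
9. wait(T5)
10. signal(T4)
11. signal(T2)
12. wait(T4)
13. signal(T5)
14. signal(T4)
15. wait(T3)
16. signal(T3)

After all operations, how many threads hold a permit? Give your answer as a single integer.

Step 1: wait(T3) -> count=0 queue=[] holders={T3}
Step 2: signal(T3) -> count=1 queue=[] holders={none}
Step 3: wait(T5) -> count=0 queue=[] holders={T5}
Step 4: signal(T5) -> count=1 queue=[] holders={none}
Step 5: wait(T1) -> count=0 queue=[] holders={T1}
Step 6: wait(T4) -> count=0 queue=[T4] holders={T1}
Step 7: wait(T2) -> count=0 queue=[T4,T2] holders={T1}
Step 8: signal(T1) -> count=0 queue=[T2] holders={T4}
Step 9: wait(T5) -> count=0 queue=[T2,T5] holders={T4}
Step 10: signal(T4) -> count=0 queue=[T5] holders={T2}
Step 11: signal(T2) -> count=0 queue=[] holders={T5}
Step 12: wait(T4) -> count=0 queue=[T4] holders={T5}
Step 13: signal(T5) -> count=0 queue=[] holders={T4}
Step 14: signal(T4) -> count=1 queue=[] holders={none}
Step 15: wait(T3) -> count=0 queue=[] holders={T3}
Step 16: signal(T3) -> count=1 queue=[] holders={none}
Final holders: {none} -> 0 thread(s)

Answer: 0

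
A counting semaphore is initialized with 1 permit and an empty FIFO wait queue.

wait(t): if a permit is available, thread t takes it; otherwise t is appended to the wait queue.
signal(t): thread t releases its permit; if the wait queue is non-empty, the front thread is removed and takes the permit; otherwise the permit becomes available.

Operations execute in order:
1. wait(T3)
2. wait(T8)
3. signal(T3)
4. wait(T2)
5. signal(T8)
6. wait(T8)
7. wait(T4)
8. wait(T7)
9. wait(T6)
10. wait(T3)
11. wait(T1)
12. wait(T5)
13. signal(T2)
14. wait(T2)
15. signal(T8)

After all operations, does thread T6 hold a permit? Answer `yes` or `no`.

Step 1: wait(T3) -> count=0 queue=[] holders={T3}
Step 2: wait(T8) -> count=0 queue=[T8] holders={T3}
Step 3: signal(T3) -> count=0 queue=[] holders={T8}
Step 4: wait(T2) -> count=0 queue=[T2] holders={T8}
Step 5: signal(T8) -> count=0 queue=[] holders={T2}
Step 6: wait(T8) -> count=0 queue=[T8] holders={T2}
Step 7: wait(T4) -> count=0 queue=[T8,T4] holders={T2}
Step 8: wait(T7) -> count=0 queue=[T8,T4,T7] holders={T2}
Step 9: wait(T6) -> count=0 queue=[T8,T4,T7,T6] holders={T2}
Step 10: wait(T3) -> count=0 queue=[T8,T4,T7,T6,T3] holders={T2}
Step 11: wait(T1) -> count=0 queue=[T8,T4,T7,T6,T3,T1] holders={T2}
Step 12: wait(T5) -> count=0 queue=[T8,T4,T7,T6,T3,T1,T5] holders={T2}
Step 13: signal(T2) -> count=0 queue=[T4,T7,T6,T3,T1,T5] holders={T8}
Step 14: wait(T2) -> count=0 queue=[T4,T7,T6,T3,T1,T5,T2] holders={T8}
Step 15: signal(T8) -> count=0 queue=[T7,T6,T3,T1,T5,T2] holders={T4}
Final holders: {T4} -> T6 not in holders

Answer: no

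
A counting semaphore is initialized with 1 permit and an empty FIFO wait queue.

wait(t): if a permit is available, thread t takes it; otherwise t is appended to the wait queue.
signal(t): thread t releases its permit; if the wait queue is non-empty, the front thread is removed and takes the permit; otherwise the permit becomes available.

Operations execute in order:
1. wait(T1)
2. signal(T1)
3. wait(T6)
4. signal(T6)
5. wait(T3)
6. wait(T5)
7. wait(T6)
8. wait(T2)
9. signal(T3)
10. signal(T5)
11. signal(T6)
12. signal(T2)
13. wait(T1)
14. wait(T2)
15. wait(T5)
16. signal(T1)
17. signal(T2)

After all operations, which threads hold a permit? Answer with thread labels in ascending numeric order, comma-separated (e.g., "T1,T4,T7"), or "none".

Step 1: wait(T1) -> count=0 queue=[] holders={T1}
Step 2: signal(T1) -> count=1 queue=[] holders={none}
Step 3: wait(T6) -> count=0 queue=[] holders={T6}
Step 4: signal(T6) -> count=1 queue=[] holders={none}
Step 5: wait(T3) -> count=0 queue=[] holders={T3}
Step 6: wait(T5) -> count=0 queue=[T5] holders={T3}
Step 7: wait(T6) -> count=0 queue=[T5,T6] holders={T3}
Step 8: wait(T2) -> count=0 queue=[T5,T6,T2] holders={T3}
Step 9: signal(T3) -> count=0 queue=[T6,T2] holders={T5}
Step 10: signal(T5) -> count=0 queue=[T2] holders={T6}
Step 11: signal(T6) -> count=0 queue=[] holders={T2}
Step 12: signal(T2) -> count=1 queue=[] holders={none}
Step 13: wait(T1) -> count=0 queue=[] holders={T1}
Step 14: wait(T2) -> count=0 queue=[T2] holders={T1}
Step 15: wait(T5) -> count=0 queue=[T2,T5] holders={T1}
Step 16: signal(T1) -> count=0 queue=[T5] holders={T2}
Step 17: signal(T2) -> count=0 queue=[] holders={T5}
Final holders: T5

Answer: T5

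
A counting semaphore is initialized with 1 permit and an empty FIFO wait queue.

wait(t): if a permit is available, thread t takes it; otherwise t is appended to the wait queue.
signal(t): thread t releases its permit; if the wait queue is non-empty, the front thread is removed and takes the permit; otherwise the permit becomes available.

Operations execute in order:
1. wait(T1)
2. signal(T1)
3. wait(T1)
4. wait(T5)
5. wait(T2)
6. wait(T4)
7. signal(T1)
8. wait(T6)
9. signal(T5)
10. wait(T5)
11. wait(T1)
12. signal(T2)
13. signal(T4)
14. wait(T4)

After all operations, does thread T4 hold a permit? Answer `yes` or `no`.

Step 1: wait(T1) -> count=0 queue=[] holders={T1}
Step 2: signal(T1) -> count=1 queue=[] holders={none}
Step 3: wait(T1) -> count=0 queue=[] holders={T1}
Step 4: wait(T5) -> count=0 queue=[T5] holders={T1}
Step 5: wait(T2) -> count=0 queue=[T5,T2] holders={T1}
Step 6: wait(T4) -> count=0 queue=[T5,T2,T4] holders={T1}
Step 7: signal(T1) -> count=0 queue=[T2,T4] holders={T5}
Step 8: wait(T6) -> count=0 queue=[T2,T4,T6] holders={T5}
Step 9: signal(T5) -> count=0 queue=[T4,T6] holders={T2}
Step 10: wait(T5) -> count=0 queue=[T4,T6,T5] holders={T2}
Step 11: wait(T1) -> count=0 queue=[T4,T6,T5,T1] holders={T2}
Step 12: signal(T2) -> count=0 queue=[T6,T5,T1] holders={T4}
Step 13: signal(T4) -> count=0 queue=[T5,T1] holders={T6}
Step 14: wait(T4) -> count=0 queue=[T5,T1,T4] holders={T6}
Final holders: {T6} -> T4 not in holders

Answer: no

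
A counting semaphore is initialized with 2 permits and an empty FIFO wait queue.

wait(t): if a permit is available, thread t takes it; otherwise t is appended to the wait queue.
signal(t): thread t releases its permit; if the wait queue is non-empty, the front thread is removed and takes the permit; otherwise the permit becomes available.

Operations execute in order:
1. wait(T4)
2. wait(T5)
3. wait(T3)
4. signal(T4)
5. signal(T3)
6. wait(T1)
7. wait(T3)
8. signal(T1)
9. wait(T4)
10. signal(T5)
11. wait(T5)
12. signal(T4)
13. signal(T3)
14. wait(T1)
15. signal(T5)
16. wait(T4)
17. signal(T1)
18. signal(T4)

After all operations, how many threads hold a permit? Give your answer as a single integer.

Step 1: wait(T4) -> count=1 queue=[] holders={T4}
Step 2: wait(T5) -> count=0 queue=[] holders={T4,T5}
Step 3: wait(T3) -> count=0 queue=[T3] holders={T4,T5}
Step 4: signal(T4) -> count=0 queue=[] holders={T3,T5}
Step 5: signal(T3) -> count=1 queue=[] holders={T5}
Step 6: wait(T1) -> count=0 queue=[] holders={T1,T5}
Step 7: wait(T3) -> count=0 queue=[T3] holders={T1,T5}
Step 8: signal(T1) -> count=0 queue=[] holders={T3,T5}
Step 9: wait(T4) -> count=0 queue=[T4] holders={T3,T5}
Step 10: signal(T5) -> count=0 queue=[] holders={T3,T4}
Step 11: wait(T5) -> count=0 queue=[T5] holders={T3,T4}
Step 12: signal(T4) -> count=0 queue=[] holders={T3,T5}
Step 13: signal(T3) -> count=1 queue=[] holders={T5}
Step 14: wait(T1) -> count=0 queue=[] holders={T1,T5}
Step 15: signal(T5) -> count=1 queue=[] holders={T1}
Step 16: wait(T4) -> count=0 queue=[] holders={T1,T4}
Step 17: signal(T1) -> count=1 queue=[] holders={T4}
Step 18: signal(T4) -> count=2 queue=[] holders={none}
Final holders: {none} -> 0 thread(s)

Answer: 0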